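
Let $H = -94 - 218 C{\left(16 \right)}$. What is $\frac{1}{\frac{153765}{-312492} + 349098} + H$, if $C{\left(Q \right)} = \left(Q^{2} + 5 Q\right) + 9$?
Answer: $- \frac{2738308932587204}{36363392817} \approx -75304.0$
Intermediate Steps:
$C{\left(Q \right)} = 9 + Q^{2} + 5 Q$
$H = -75304$ ($H = -94 - 218 \left(9 + 16^{2} + 5 \cdot 16\right) = -94 - 218 \left(9 + 256 + 80\right) = -94 - 75210 = -75304$)
$\frac{1}{\frac{153765}{-312492} + 349098} + H = \frac{1}{\frac{153765}{-312492} + 349098} - 75304 = \frac{1}{153765 \left(- \frac{1}{312492}\right) + 349098} - 75304 = \frac{1}{- \frac{51255}{104164} + 349098} - 75304 = \frac{1}{\frac{36363392817}{104164}} - 75304 = \frac{104164}{36363392817} - 75304 = - \frac{2738308932587204}{36363392817}$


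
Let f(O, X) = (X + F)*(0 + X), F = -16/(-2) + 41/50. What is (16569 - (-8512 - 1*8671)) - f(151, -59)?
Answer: 1539569/50 ≈ 30791.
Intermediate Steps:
F = 441/50 (F = -16*(-1/2) + 41*(1/50) = 8 + 41/50 = 441/50 ≈ 8.8200)
f(O, X) = X*(441/50 + X) (f(O, X) = (X + 441/50)*(0 + X) = (441/50 + X)*X = X*(441/50 + X))
(16569 - (-8512 - 1*8671)) - f(151, -59) = (16569 - (-8512 - 1*8671)) - (-59)*(441 + 50*(-59))/50 = (16569 - (-8512 - 8671)) - (-59)*(441 - 2950)/50 = (16569 - 1*(-17183)) - (-59)*(-2509)/50 = (16569 + 17183) - 1*148031/50 = 33752 - 148031/50 = 1539569/50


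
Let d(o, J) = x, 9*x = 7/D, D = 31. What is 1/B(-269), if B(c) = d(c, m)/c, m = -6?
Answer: -75051/7 ≈ -10722.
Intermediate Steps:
x = 7/279 (x = (7/31)/9 = (7*(1/31))/9 = (⅑)*(7/31) = 7/279 ≈ 0.025090)
d(o, J) = 7/279
B(c) = 7/(279*c)
1/B(-269) = 1/((7/279)/(-269)) = 1/((7/279)*(-1/269)) = 1/(-7/75051) = -75051/7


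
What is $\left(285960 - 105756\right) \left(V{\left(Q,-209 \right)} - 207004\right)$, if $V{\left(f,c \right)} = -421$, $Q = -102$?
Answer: $-37378814700$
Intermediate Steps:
$\left(285960 - 105756\right) \left(V{\left(Q,-209 \right)} - 207004\right) = \left(285960 - 105756\right) \left(-421 - 207004\right) = 180204 \left(-207425\right) = -37378814700$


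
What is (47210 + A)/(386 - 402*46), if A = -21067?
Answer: -26143/18106 ≈ -1.4439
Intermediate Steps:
(47210 + A)/(386 - 402*46) = (47210 - 21067)/(386 - 402*46) = 26143/(386 - 18492) = 26143/(-18106) = 26143*(-1/18106) = -26143/18106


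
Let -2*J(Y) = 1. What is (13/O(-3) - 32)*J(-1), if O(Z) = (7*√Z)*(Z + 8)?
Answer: 16 + 13*I*√3/210 ≈ 16.0 + 0.10722*I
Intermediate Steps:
J(Y) = -½ (J(Y) = -½*1 = -½)
O(Z) = 7*√Z*(8 + Z) (O(Z) = (7*√Z)*(8 + Z) = 7*√Z*(8 + Z))
(13/O(-3) - 32)*J(-1) = (13/((7*√(-3)*(8 - 3))) - 32)*(-½) = (13/((7*(I*√3)*5)) - 32)*(-½) = (13/((35*I*√3)) - 32)*(-½) = (13*(-I*√3/105) - 32)*(-½) = (-13*I*√3/105 - 32)*(-½) = (-32 - 13*I*√3/105)*(-½) = 16 + 13*I*√3/210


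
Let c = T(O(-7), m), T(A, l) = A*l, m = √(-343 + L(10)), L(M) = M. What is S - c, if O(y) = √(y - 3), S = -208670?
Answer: -208670 + 3*√370 ≈ -2.0861e+5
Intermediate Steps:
m = 3*I*√37 (m = √(-343 + 10) = √(-333) = 3*I*√37 ≈ 18.248*I)
O(y) = √(-3 + y)
c = -3*√370 (c = √(-3 - 7)*(3*I*√37) = √(-10)*(3*I*√37) = (I*√10)*(3*I*√37) = -3*√370 ≈ -57.706)
S - c = -208670 - (-3)*√370 = -208670 + 3*√370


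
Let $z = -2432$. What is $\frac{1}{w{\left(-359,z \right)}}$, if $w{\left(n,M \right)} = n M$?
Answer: $\frac{1}{873088} \approx 1.1454 \cdot 10^{-6}$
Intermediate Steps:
$w{\left(n,M \right)} = M n$
$\frac{1}{w{\left(-359,z \right)}} = \frac{1}{\left(-2432\right) \left(-359\right)} = \frac{1}{873088}$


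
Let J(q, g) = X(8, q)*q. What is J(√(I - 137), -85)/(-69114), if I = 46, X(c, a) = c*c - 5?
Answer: -59*I*√91/69114 ≈ -0.0081434*I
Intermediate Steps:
X(c, a) = -5 + c² (X(c, a) = c² - 5 = -5 + c²)
J(q, g) = 59*q (J(q, g) = (-5 + 8²)*q = (-5 + 64)*q = 59*q)
J(√(I - 137), -85)/(-69114) = (59*√(46 - 137))/(-69114) = (59*√(-91))*(-1/69114) = (59*(I*√91))*(-1/69114) = (59*I*√91)*(-1/69114) = -59*I*√91/69114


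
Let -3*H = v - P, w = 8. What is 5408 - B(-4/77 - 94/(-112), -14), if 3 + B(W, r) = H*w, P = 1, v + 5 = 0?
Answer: 5395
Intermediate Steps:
v = -5 (v = -5 + 0 = -5)
H = 2 (H = -(-5 - 1*1)/3 = -(-5 - 1)/3 = -1/3*(-6) = 2)
B(W, r) = 13 (B(W, r) = -3 + 2*8 = -3 + 16 = 13)
5408 - B(-4/77 - 94/(-112), -14) = 5408 - 1*13 = 5408 - 13 = 5395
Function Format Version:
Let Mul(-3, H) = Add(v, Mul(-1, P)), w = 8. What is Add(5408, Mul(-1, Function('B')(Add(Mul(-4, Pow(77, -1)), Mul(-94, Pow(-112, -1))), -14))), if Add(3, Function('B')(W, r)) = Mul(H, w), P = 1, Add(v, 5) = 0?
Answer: 5395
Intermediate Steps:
v = -5 (v = Add(-5, 0) = -5)
H = 2 (H = Mul(Rational(-1, 3), Add(-5, Mul(-1, 1))) = Mul(Rational(-1, 3), Add(-5, -1)) = Mul(Rational(-1, 3), -6) = 2)
Function('B')(W, r) = 13 (Function('B')(W, r) = Add(-3, Mul(2, 8)) = Add(-3, 16) = 13)
Add(5408, Mul(-1, Function('B')(Add(Mul(-4, Pow(77, -1)), Mul(-94, Pow(-112, -1))), -14))) = Add(5408, Mul(-1, 13)) = Add(5408, -13) = 5395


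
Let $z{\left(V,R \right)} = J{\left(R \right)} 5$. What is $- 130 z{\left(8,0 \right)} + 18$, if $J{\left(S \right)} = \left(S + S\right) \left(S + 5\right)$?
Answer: $18$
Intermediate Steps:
$J{\left(S \right)} = 2 S \left(5 + S\right)$
$z{\left(V,R \right)} = 10 R \left(5 + R\right)$ ($z{\left(V,R \right)} = 2 R \left(5 + R\right) 5 = 10 R \left(5 + R\right)$)
$- 130 z{\left(8,0 \right)} + 18 = - 130 \cdot 10 \cdot 0 \left(5 + 0\right) + 18 = - 130 \cdot 10 \cdot 0 \cdot 5 + 18 = \left(-130\right) 0 + 18 = 0 + 18 = 18$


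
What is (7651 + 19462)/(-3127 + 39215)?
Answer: 27113/36088 ≈ 0.75130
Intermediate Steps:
(7651 + 19462)/(-3127 + 39215) = 27113/36088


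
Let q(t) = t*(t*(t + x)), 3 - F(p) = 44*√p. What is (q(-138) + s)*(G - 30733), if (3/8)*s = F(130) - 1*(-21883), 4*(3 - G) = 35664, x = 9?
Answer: 285250591240/3 + 13955392*√130/3 ≈ 9.5137e+10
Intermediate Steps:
G = -8913 (G = 3 - ¼*35664 = 3 - 8916 = -8913)
F(p) = 3 - 44*√p
q(t) = t²*(9 + t) (q(t) = t*(t*(t + 9)) = t*(t*(9 + t)) = t²*(9 + t))
s = 175088/3 - 352*√130/3 (s = 8*((3 - 44*√130) - 1*(-21883))/3 = 8*((3 - 44*√130) + 21883)/3 = 8*(21886 - 44*√130)/3 = 175088/3 - 352*√130/3 ≈ 57025.)
(q(-138) + s)*(G - 30733) = ((-138)²*(9 - 138) + (175088/3 - 352*√130/3))*(-8913 - 30733) = (19044*(-129) + (175088/3 - 352*√130/3))*(-39646) = (-2456676 + (175088/3 - 352*√130/3))*(-39646) = (-7194940/3 - 352*√130/3)*(-39646) = 285250591240/3 + 13955392*√130/3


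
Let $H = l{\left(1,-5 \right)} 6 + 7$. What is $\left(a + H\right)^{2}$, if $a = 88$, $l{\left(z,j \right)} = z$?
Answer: $10201$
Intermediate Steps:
$H = 13$ ($H = 1 \cdot 6 + 7 = 6 + 7 = 13$)
$\left(a + H\right)^{2} = \left(88 + 13\right)^{2} = 101^{2} = 10201$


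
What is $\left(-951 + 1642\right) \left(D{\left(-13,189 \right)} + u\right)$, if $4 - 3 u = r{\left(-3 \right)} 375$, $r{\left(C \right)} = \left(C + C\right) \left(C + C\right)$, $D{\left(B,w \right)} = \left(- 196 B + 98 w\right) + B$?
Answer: $\frac{34325425}{3} \approx 1.1442 \cdot 10^{7}$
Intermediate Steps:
$D{\left(B,w \right)} = - 195 B + 98 w$
$r{\left(C \right)} = 4 C^{2}$ ($r{\left(C \right)} = 2 C 2 C = 4 C^{2}$)
$u = - \frac{13496}{3}$ ($u = \frac{4}{3} - \frac{4 \left(-3\right)^{2} \cdot 375}{3} = \frac{4}{3} - \frac{4 \cdot 9 \cdot 375}{3} = \frac{4}{3} - \frac{36 \cdot 375}{3} = \frac{4}{3} - 4500 = - \frac{13496}{3} \approx -4498.7$)
$\left(-951 + 1642\right) \left(D{\left(-13,189 \right)} + u\right) = \left(-951 + 1642\right) \left(\left(\left(-195\right) \left(-13\right) + 98 \cdot 189\right) - \frac{13496}{3}\right) = 691 \left(\left(2535 + 18522\right) - \frac{13496}{3}\right) = 691 \left(21057 - \frac{13496}{3}\right) = 691 \cdot \frac{49675}{3} = \frac{34325425}{3}$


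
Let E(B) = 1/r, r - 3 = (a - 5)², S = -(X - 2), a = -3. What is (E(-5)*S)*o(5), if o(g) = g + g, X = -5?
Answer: 70/67 ≈ 1.0448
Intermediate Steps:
S = 7 (S = -(-5 - 2) = -1*(-7) = 7)
r = 67 (r = 3 + (-3 - 5)² = 3 + (-8)² = 3 + 64 = 67)
E(B) = 1/67
o(g) = 2*g
(E(-5)*S)*o(5) = ((1/67)*7)*(2*5) = (7/67)*10 = 70/67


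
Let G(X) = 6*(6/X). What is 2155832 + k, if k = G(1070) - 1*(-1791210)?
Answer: 2111667488/535 ≈ 3.9470e+6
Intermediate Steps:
G(X) = 36/X
k = 958297368/535 (k = 36/1070 - 1*(-1791210) = 36*(1/1070) + 1791210 = 18/535 + 1791210 = 958297368/535 ≈ 1.7912e+6)
2155832 + k = 2155832 + 958297368/535 = 2111667488/535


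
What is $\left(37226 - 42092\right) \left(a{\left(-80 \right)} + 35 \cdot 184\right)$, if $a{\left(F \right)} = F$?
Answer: $-30947760$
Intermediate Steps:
$\left(37226 - 42092\right) \left(a{\left(-80 \right)} + 35 \cdot 184\right) = \left(37226 - 42092\right) \left(-80 + 35 \cdot 184\right) = - 4866 \left(-80 + 6440\right) = \left(-4866\right) 6360 = -30947760$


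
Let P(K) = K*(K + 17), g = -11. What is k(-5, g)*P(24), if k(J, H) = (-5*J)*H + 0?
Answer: -270600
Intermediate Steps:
P(K) = K*(17 + K)
k(J, H) = -5*H*J (k(J, H) = -5*H*J + 0 = -5*H*J)
k(-5, g)*P(24) = (-5*(-11)*(-5))*(24*(17 + 24)) = -6600*41 = -275*984 = -270600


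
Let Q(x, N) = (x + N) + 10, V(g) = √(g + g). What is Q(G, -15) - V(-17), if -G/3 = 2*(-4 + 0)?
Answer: 19 - I*√34 ≈ 19.0 - 5.831*I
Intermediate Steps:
V(g) = √2*√g (V(g) = √(2*g) = √2*√g)
G = 24 (G = -6*(-4 + 0) = -6*(-4) = -3*(-8) = 24)
Q(x, N) = 10 + N + x (Q(x, N) = (N + x) + 10 = 10 + N + x)
Q(G, -15) - V(-17) = (10 - 15 + 24) - √2*√(-17) = 19 - √2*I*√17 = 19 - I*√34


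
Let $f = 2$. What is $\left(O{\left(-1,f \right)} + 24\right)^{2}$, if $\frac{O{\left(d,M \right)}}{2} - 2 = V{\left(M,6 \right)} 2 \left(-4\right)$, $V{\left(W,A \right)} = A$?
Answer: $4624$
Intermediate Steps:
$O{\left(d,M \right)} = -92$ ($O{\left(d,M \right)} = 4 + 2 \cdot 6 \cdot 2 \left(-4\right) = 4 + 2 \cdot 12 \left(-4\right) = 4 + 2 \left(-48\right) = 4 - 96 = -92$)
$\left(O{\left(-1,f \right)} + 24\right)^{2} = \left(-92 + 24\right)^{2} = \left(-68\right)^{2} = 4624$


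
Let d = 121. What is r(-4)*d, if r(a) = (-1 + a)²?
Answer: 3025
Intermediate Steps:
r(-4)*d = (-1 - 4)²*121 = (-5)²*121 = 25*121 = 3025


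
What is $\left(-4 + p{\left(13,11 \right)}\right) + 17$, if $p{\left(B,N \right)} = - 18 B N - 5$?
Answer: $-2566$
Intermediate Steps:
$p{\left(B,N \right)} = -5 - 18 B N$ ($p{\left(B,N \right)} = - 18 B N - 5 = -5 - 18 B N$)
$\left(-4 + p{\left(13,11 \right)}\right) + 17 = \left(-4 - \left(5 + 234 \cdot 11\right)\right) + 17 = \left(-4 - 2579\right) + 17 = -2583 + 17 = -2566$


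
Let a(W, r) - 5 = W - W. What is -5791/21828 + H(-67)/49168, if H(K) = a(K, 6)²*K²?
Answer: 541228853/268309776 ≈ 2.0172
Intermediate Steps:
a(W, r) = 5 (a(W, r) = 5 + (W - W) = 5 + 0 = 5)
H(K) = 25*K² (H(K) = 5²*K² = 25*K²)
-5791/21828 + H(-67)/49168 = -5791/21828 + (25*(-67)²)/49168 = -5791*1/21828 + (25*4489)*(1/49168) = -5791/21828 + 112225*(1/49168) = -5791/21828 + 112225/49168 = 541228853/268309776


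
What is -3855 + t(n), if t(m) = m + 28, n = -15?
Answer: -3842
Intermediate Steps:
t(m) = 28 + m
-3855 + t(n) = -3855 + (28 - 15) = -3855 + 13 = -3842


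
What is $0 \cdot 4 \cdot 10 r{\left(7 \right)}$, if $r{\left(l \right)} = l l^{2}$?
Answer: $0$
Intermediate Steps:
$r{\left(l \right)} = l^{3}$
$0 \cdot 4 \cdot 10 r{\left(7 \right)} = 0 \cdot 4 \cdot 10 \cdot 7^{3} = 0 \cdot 40 \cdot 343 = 0 \cdot 343 = 0$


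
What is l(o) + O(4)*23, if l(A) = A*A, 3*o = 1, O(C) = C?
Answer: 829/9 ≈ 92.111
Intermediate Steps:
o = 1/3 (o = (1/3)*1 = 1/3 ≈ 0.33333)
l(A) = A**2
l(o) + O(4)*23 = (1/3)**2 + 4*23 = 1/9 + 92 = 829/9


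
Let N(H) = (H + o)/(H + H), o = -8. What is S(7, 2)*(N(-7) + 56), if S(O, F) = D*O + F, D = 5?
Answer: 29563/14 ≈ 2111.6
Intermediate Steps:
S(O, F) = F + 5*O (S(O, F) = 5*O + F = F + 5*O)
N(H) = (-8 + H)/(2*H) (N(H) = (H - 8)/(H + H) = (-8 + H)/((2*H)) = (-8 + H)*(1/(2*H)) = (-8 + H)/(2*H))
S(7, 2)*(N(-7) + 56) = (2 + 5*7)*((1/2)*(-8 - 7)/(-7) + 56) = (2 + 35)*((1/2)*(-1/7)*(-15) + 56) = 37*(15/14 + 56) = 37*(799/14) = 29563/14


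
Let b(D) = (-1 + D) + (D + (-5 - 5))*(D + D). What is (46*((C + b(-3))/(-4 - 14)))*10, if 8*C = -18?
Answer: -33005/18 ≈ -1833.6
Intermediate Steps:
C = -9/4 (C = (⅛)*(-18) = -9/4 ≈ -2.2500)
b(D) = -1 + D + 2*D*(-10 + D) (b(D) = (-1 + D) + (D - 10)*(2*D) = (-1 + D) + (-10 + D)*(2*D) = (-1 + D) + 2*D*(-10 + D) = -1 + D + 2*D*(-10 + D))
(46*((C + b(-3))/(-4 - 14)))*10 = (46*((-9/4 + (-1 - 19*(-3) + 2*(-3)²))/(-4 - 14)))*10 = (46*((-9/4 + (-1 + 57 + 2*9))/(-18)))*10 = (46*((-9/4 + (-1 + 57 + 18))*(-1/18)))*10 = (46*((-9/4 + 74)*(-1/18)))*10 = (46*((287/4)*(-1/18)))*10 = (46*(-287/72))*10 = -6601/36*10 = -33005/18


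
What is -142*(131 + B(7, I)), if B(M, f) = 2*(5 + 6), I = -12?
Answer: -21726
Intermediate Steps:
B(M, f) = 22 (B(M, f) = 2*11 = 22)
-142*(131 + B(7, I)) = -142*(131 + 22) = -142*153 = -21726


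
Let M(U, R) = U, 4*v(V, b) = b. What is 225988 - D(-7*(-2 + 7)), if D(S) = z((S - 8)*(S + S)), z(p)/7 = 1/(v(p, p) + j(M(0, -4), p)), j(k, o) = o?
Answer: 242937098/1075 ≈ 2.2599e+5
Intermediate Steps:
v(V, b) = b/4
z(p) = 28/(5*p) (z(p) = 7/(p/4 + p) = 7/((5*p/4)) = 7*(4/(5*p)) = 28/(5*p))
D(S) = 14/(5*S*(-8 + S)) (D(S) = 28/(5*(((S - 8)*(S + S)))) = 28/(5*(((-8 + S)*(2*S)))) = 28/(5*((2*S*(-8 + S)))) = 28*(1/(2*S*(-8 + S)))/5 = 14/(5*S*(-8 + S)))
225988 - D(-7*(-2 + 7)) = 225988 - 14/(5*((-7*(-2 + 7)))*(-8 - 7*(-2 + 7))) = 225988 - 14/(5*((-7*5))*(-8 - 7*5)) = 225988 - 14/(5*(-35)*(-8 - 35)) = 225988 - 14*(-1)/(5*35*(-43)) = 225988 - 14*(-1)*(-1)/(5*35*43) = 225988 - 1*2/1075 = 225988 - 2/1075 = 242937098/1075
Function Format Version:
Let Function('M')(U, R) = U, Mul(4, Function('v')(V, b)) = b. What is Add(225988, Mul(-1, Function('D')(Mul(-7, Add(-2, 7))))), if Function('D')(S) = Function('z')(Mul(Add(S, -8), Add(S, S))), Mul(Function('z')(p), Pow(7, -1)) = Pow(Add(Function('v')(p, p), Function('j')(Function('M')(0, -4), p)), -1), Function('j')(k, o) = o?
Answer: Rational(242937098, 1075) ≈ 2.2599e+5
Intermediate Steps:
Function('v')(V, b) = Mul(Rational(1, 4), b)
Function('z')(p) = Mul(Rational(28, 5), Pow(p, -1)) (Function('z')(p) = Mul(7, Pow(Add(Mul(Rational(1, 4), p), p), -1)) = Mul(7, Pow(Mul(Rational(5, 4), p), -1)) = Mul(7, Mul(Rational(4, 5), Pow(p, -1))) = Mul(Rational(28, 5), Pow(p, -1)))
Function('D')(S) = Mul(Rational(14, 5), Pow(S, -1), Pow(Add(-8, S), -1)) (Function('D')(S) = Mul(Rational(28, 5), Pow(Mul(Add(S, -8), Add(S, S)), -1)) = Mul(Rational(28, 5), Pow(Mul(Add(-8, S), Mul(2, S)), -1)) = Mul(Rational(28, 5), Pow(Mul(2, S, Add(-8, S)), -1)) = Mul(Rational(28, 5), Mul(Rational(1, 2), Pow(S, -1), Pow(Add(-8, S), -1))) = Mul(Rational(14, 5), Pow(S, -1), Pow(Add(-8, S), -1)))
Add(225988, Mul(-1, Function('D')(Mul(-7, Add(-2, 7))))) = Add(225988, Mul(-1, Mul(Rational(14, 5), Pow(Mul(-7, Add(-2, 7)), -1), Pow(Add(-8, Mul(-7, Add(-2, 7))), -1)))) = Add(225988, Mul(-1, Mul(Rational(14, 5), Pow(Mul(-7, 5), -1), Pow(Add(-8, Mul(-7, 5)), -1)))) = Add(225988, Mul(-1, Mul(Rational(14, 5), Pow(-35, -1), Pow(Add(-8, -35), -1)))) = Add(225988, Mul(-1, Mul(Rational(14, 5), Rational(-1, 35), Pow(-43, -1)))) = Add(225988, Mul(-1, Mul(Rational(14, 5), Rational(-1, 35), Rational(-1, 43)))) = Add(225988, Mul(-1, Rational(2, 1075))) = Add(225988, Rational(-2, 1075)) = Rational(242937098, 1075)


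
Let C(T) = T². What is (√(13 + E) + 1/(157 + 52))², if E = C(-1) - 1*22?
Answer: -349447/43681 + 4*I*√2/209 ≈ -8.0 + 0.027066*I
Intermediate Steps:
E = -21 (E = (-1)² - 1*22 = 1 - 22 = -21)
(√(13 + E) + 1/(157 + 52))² = (√(13 - 21) + 1/(157 + 52))² = (√(-8) + 1/209)² = (2*I*√2 + 1/209)² = (1/209 + 2*I*√2)²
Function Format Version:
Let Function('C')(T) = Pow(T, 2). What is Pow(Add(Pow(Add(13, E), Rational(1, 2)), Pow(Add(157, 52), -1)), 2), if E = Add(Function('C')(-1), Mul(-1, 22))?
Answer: Add(Rational(-349447, 43681), Mul(Rational(4, 209), I, Pow(2, Rational(1, 2)))) ≈ Add(-8.0000, Mul(0.027066, I))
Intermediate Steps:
E = -21 (E = Add(Pow(-1, 2), Mul(-1, 22)) = Add(1, -22) = -21)
Pow(Add(Pow(Add(13, E), Rational(1, 2)), Pow(Add(157, 52), -1)), 2) = Pow(Add(Pow(Add(13, -21), Rational(1, 2)), Pow(Add(157, 52), -1)), 2) = Pow(Add(Pow(-8, Rational(1, 2)), Pow(209, -1)), 2) = Pow(Add(Mul(2, I, Pow(2, Rational(1, 2))), Rational(1, 209)), 2) = Pow(Add(Rational(1, 209), Mul(2, I, Pow(2, Rational(1, 2)))), 2)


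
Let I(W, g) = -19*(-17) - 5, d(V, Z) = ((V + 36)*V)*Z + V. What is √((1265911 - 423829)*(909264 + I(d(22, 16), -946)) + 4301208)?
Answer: 6*√21276303637 ≈ 8.7518e+5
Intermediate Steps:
d(V, Z) = V + V*Z*(36 + V) (d(V, Z) = ((36 + V)*V)*Z + V = (V*(36 + V))*Z + V = V*Z*(36 + V) + V = V + V*Z*(36 + V))
I(W, g) = 318 (I(W, g) = 323 - 5 = 318)
√((1265911 - 423829)*(909264 + I(d(22, 16), -946)) + 4301208) = √((1265911 - 423829)*(909264 + 318) + 4301208) = √(842082*909582 + 4301208) = √(765942629724 + 4301208) = √765946930932 = 6*√21276303637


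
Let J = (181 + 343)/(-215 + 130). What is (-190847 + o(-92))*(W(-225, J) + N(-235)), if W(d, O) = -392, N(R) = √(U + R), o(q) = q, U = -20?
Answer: 74848088 - 190939*I*√255 ≈ 7.4848e+7 - 3.0491e+6*I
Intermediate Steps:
J = -524/85 (J = 524/(-85) = 524*(-1/85) = -524/85 ≈ -6.1647)
N(R) = √(-20 + R)
(-190847 + o(-92))*(W(-225, J) + N(-235)) = (-190847 - 92)*(-392 + √(-20 - 235)) = -190939*(-392 + √(-255)) = -190939*(-392 + I*√255) = 74848088 - 190939*I*√255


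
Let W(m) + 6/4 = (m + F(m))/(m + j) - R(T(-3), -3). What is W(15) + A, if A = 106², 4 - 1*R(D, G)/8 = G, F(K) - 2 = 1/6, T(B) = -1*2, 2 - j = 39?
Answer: 1475459/132 ≈ 11178.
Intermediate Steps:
j = -37 (j = 2 - 1*39 = 2 - 39 = -37)
T(B) = -2
F(K) = 13/6 (F(K) = 2 + 1/6 = 2 + ⅙ = 13/6)
R(D, G) = 32 - 8*G
W(m) = -115/2 + (13/6 + m)/(-37 + m) (W(m) = -3/2 + ((m + 13/6)/(m - 37) - (32 - 8*(-3))) = -3/2 + ((13/6 + m)/(-37 + m) - (32 + 24)) = -3/2 + ((13/6 + m)/(-37 + m) - 1*56) = -3/2 + ((13/6 + m)/(-37 + m) - 56) = -3/2 + (-56 + (13/6 + m)/(-37 + m)) = -115/2 + (13/6 + m)/(-37 + m))
A = 11236
W(15) + A = (12778 - 339*15)/(6*(-37 + 15)) + 11236 = (⅙)*(12778 - 5085)/(-22) + 11236 = (⅙)*(-1/22)*7693 + 11236 = -7693/132 + 11236 = 1475459/132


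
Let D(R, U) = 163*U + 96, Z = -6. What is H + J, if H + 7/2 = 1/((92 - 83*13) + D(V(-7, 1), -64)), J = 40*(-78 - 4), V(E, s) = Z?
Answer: -74358143/22646 ≈ -3283.5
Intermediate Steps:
V(E, s) = -6
D(R, U) = 96 + 163*U
J = -3280 (J = 40*(-82) = -3280)
H = -79263/22646 (H = -7/2 + 1/((92 - 83*13) + (96 + 163*(-64))) = -7/2 + 1/((92 - 1079) + (96 - 10432)) = -7/2 + 1/(-987 - 10336) = -7/2 + 1/(-11323) = -7/2 - 1/11323 = -79263/22646 ≈ -3.5001)
H + J = -79263/22646 - 3280 = -74358143/22646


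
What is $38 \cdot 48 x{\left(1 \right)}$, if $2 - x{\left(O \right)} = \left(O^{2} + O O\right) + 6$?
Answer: $-10944$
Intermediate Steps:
$x{\left(O \right)} = -4 - 2 O^{2}$ ($x{\left(O \right)} = 2 - \left(\left(O^{2} + O O\right) + 6\right) = 2 - \left(\left(O^{2} + O^{2}\right) + 6\right) = 2 - \left(2 O^{2} + 6\right) = 2 - \left(6 + 2 O^{2}\right) = -4 - 2 O^{2}$)
$38 \cdot 48 x{\left(1 \right)} = 38 \cdot 48 \left(-4 - 2 \cdot 1^{2}\right) = 1824 \left(-4 - 2\right) = 1824 \left(-6\right) = -10944$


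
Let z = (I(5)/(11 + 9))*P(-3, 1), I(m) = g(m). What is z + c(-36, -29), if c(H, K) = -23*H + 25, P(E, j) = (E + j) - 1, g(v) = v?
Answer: 3409/4 ≈ 852.25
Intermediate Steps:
I(m) = m
P(E, j) = -1 + E + j
c(H, K) = 25 - 23*H
z = -¾ (z = (5/(11 + 9))*(-1 - 3 + 1) = (5/20)*(-3) = (5*(1/20))*(-3) = (¼)*(-3) = -¾ ≈ -0.75000)
z + c(-36, -29) = -¾ + (25 - 23*(-36)) = -¾ + (25 + 828) = -¾ + 853 = 3409/4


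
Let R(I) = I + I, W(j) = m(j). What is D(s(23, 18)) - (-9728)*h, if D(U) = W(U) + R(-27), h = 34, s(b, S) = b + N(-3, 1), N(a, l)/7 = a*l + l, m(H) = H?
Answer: 330707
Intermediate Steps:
N(a, l) = 7*l + 7*a*l (N(a, l) = 7*(a*l + l) = 7*(l + a*l) = 7*l + 7*a*l)
W(j) = j
s(b, S) = -14 + b (s(b, S) = b + 7*1*(1 - 3) = b + 7*1*(-2) = b - 14 = -14 + b)
R(I) = 2*I
D(U) = -54 + U (D(U) = U + 2*(-27) = U - 54 = -54 + U)
D(s(23, 18)) - (-9728)*h = (-54 + (-14 + 23)) - (-9728)*34 = (-54 + 9) - 1*(-330752) = -45 + 330752 = 330707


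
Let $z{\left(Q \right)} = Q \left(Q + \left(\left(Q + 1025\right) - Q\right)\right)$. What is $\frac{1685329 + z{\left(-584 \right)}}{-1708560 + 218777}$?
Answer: $- \frac{1427785}{1489783} \approx -0.95838$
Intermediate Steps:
$z{\left(Q \right)} = Q \left(1025 + Q\right)$ ($z{\left(Q \right)} = Q \left(Q + \left(\left(1025 + Q\right) - Q\right)\right) = Q \left(Q + 1025\right) = Q \left(1025 + Q\right)$)
$\frac{1685329 + z{\left(-584 \right)}}{-1708560 + 218777} = \frac{1685329 - 584 \left(1025 - 584\right)}{-1708560 + 218777} = \frac{1685329 - 257544}{-1489783} = \left(1685329 - 257544\right) \left(- \frac{1}{1489783}\right) = 1427785 \left(- \frac{1}{1489783}\right) = - \frac{1427785}{1489783}$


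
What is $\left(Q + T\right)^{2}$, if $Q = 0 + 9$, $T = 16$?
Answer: $625$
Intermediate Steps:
$Q = 9$
$\left(Q + T\right)^{2} = \left(9 + 16\right)^{2} = 25^{2} = 625$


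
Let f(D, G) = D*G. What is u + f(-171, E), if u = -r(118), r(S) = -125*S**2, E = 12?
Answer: 1738448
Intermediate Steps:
u = 1740500 (u = -(-125)*118**2 = -(-125)*13924 = -1*(-1740500) = 1740500)
u + f(-171, E) = 1740500 - 171*12 = 1740500 - 2052 = 1738448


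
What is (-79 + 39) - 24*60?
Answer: -1480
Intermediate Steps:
(-79 + 39) - 24*60 = -40 - 1440 = -1480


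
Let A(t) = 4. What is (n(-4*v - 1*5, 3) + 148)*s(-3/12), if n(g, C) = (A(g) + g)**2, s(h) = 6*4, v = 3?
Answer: 7608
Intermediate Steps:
s(h) = 24
n(g, C) = (4 + g)**2
(n(-4*v - 1*5, 3) + 148)*s(-3/12) = ((4 + (-4*3 - 1*5))**2 + 148)*24 = ((4 + (-12 - 5))**2 + 148)*24 = ((4 - 17)**2 + 148)*24 = ((-13)**2 + 148)*24 = (169 + 148)*24 = 317*24 = 7608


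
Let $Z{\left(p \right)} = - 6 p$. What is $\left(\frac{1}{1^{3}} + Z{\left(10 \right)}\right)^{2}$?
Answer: $3481$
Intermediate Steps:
$\left(\frac{1}{1^{3}} + Z{\left(10 \right)}\right)^{2} = \left(\frac{1}{1^{3}} - 60\right)^{2} = \left(1^{-1} - 60\right)^{2} = \left(1 - 60\right)^{2} = \left(-59\right)^{2} = 3481$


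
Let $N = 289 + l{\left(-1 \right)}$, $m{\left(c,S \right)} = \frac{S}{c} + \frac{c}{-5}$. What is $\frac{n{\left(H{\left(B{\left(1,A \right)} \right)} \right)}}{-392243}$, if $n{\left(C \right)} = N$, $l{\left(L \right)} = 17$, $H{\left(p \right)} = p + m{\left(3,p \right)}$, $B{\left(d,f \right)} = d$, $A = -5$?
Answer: $- \frac{306}{392243} \approx -0.00078013$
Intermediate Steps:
$m{\left(c,S \right)} = - \frac{c}{5} + \frac{S}{c}$ ($m{\left(c,S \right)} = \frac{S}{c} + c \left(- \frac{1}{5}\right) = \frac{S}{c} - \frac{c}{5} = - \frac{c}{5} + \frac{S}{c}$)
$H{\left(p \right)} = - \frac{3}{5} + \frac{4 p}{3}$ ($H{\left(p \right)} = p + \left(\left(- \frac{1}{5}\right) 3 + \frac{p}{3}\right) = p + \left(- \frac{3}{5} + p \frac{1}{3}\right) = p + \left(- \frac{3}{5} + \frac{p}{3}\right) = - \frac{3}{5} + \frac{4 p}{3}$)
$N = 306$ ($N = 289 + 17 = 306$)
$n{\left(C \right)} = 306$
$\frac{n{\left(H{\left(B{\left(1,A \right)} \right)} \right)}}{-392243} = \frac{306}{-392243} = 306 \left(- \frac{1}{392243}\right) = - \frac{306}{392243}$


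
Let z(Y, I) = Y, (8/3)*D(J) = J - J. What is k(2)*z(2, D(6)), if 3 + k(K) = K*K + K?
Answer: 6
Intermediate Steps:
D(J) = 0 (D(J) = 3*(J - J)/8 = (3/8)*0 = 0)
k(K) = -3 + K + K² (k(K) = -3 + (K*K + K) = -3 + (K² + K) = -3 + (K + K²) = -3 + K + K²)
k(2)*z(2, D(6)) = (-3 + 2 + 2²)*2 = (-3 + 2 + 4)*2 = 3*2 = 6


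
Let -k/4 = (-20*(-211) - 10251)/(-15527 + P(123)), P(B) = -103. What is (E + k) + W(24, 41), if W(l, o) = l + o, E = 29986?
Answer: 234836503/7815 ≈ 30049.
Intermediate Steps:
k = -12062/7815 (k = -4*(-20*(-211) - 10251)/(-15527 - 103) = -4*(4220 - 10251)/(-15630) = -(-24124)*(-1)/15630 = -4*6031/15630 = -12062/7815 ≈ -1.5434)
(E + k) + W(24, 41) = (29986 - 12062/7815) + (24 + 41) = 234328528/7815 + 65 = 234836503/7815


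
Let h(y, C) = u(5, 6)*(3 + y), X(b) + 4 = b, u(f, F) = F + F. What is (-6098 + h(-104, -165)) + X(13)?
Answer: -7301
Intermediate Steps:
u(f, F) = 2*F
X(b) = -4 + b
h(y, C) = 36 + 12*y (h(y, C) = (2*6)*(3 + y) = 12*(3 + y) = 36 + 12*y)
(-6098 + h(-104, -165)) + X(13) = (-6098 + (36 + 12*(-104))) + (-4 + 13) = (-6098 + (36 - 1248)) + 9 = (-6098 - 1212) + 9 = -7310 + 9 = -7301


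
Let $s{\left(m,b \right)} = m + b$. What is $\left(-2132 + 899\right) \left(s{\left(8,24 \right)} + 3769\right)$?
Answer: $-4686633$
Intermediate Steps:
$s{\left(m,b \right)} = b + m$
$\left(-2132 + 899\right) \left(s{\left(8,24 \right)} + 3769\right) = \left(-2132 + 899\right) \left(\left(24 + 8\right) + 3769\right) = - 1233 \left(32 + 3769\right) = \left(-1233\right) 3801 = -4686633$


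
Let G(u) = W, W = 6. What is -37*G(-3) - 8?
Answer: -230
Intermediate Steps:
G(u) = 6
-37*G(-3) - 8 = -37*6 - 8 = -222 - 8 = -230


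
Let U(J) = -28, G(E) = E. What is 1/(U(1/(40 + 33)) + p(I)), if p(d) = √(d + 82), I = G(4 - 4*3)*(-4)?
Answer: -14/335 - √114/670 ≈ -0.057727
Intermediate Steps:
I = 32 (I = (4 - 4*3)*(-4) = (4 - 12)*(-4) = -8*(-4) = 32)
p(d) = √(82 + d)
1/(U(1/(40 + 33)) + p(I)) = 1/(-28 + √(82 + 32)) = 1/(-28 + √114)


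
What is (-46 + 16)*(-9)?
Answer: 270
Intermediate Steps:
(-46 + 16)*(-9) = -30*(-9) = 270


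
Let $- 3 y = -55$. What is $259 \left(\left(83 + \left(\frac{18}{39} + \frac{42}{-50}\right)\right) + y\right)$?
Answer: $\frac{25493629}{975} \approx 26147.0$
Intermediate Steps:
$y = \frac{55}{3}$ ($y = \left(- \frac{1}{3}\right) \left(-55\right) = \frac{55}{3} \approx 18.333$)
$259 \left(\left(83 + \left(\frac{18}{39} + \frac{42}{-50}\right)\right) + y\right) = 259 \left(\left(83 + \left(\frac{18}{39} + \frac{42}{-50}\right)\right) + \frac{55}{3}\right) = 259 \left(\left(83 + \left(18 \cdot \frac{1}{39} + 42 \left(- \frac{1}{50}\right)\right)\right) + \frac{55}{3}\right) = 259 \left(\left(83 + \left(\frac{6}{13} - \frac{21}{25}\right)\right) + \frac{55}{3}\right) = 259 \left(\left(83 - \frac{123}{325}\right) + \frac{55}{3}\right) = 259 \left(\frac{26852}{325} + \frac{55}{3}\right) = 259 \cdot \frac{98431}{975} = \frac{25493629}{975}$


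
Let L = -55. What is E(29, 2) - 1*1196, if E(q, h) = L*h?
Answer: -1306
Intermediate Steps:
E(q, h) = -55*h
E(29, 2) - 1*1196 = -55*2 - 1*1196 = -110 - 1196 = -1306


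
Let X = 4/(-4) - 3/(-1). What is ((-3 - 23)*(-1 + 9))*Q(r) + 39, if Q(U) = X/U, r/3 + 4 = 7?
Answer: -65/9 ≈ -7.2222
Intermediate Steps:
r = 9 (r = -12 + 3*7 = -12 + 21 = 9)
X = 2 (X = 4*(-¼) - 3*(-1) = -1 + 3 = 2)
Q(U) = 2/U
((-3 - 23)*(-1 + 9))*Q(r) + 39 = ((-3 - 23)*(-1 + 9))*(2/9) + 39 = (-26*8)*(2*(⅑)) + 39 = -208*2/9 + 39 = -416/9 + 39 = -65/9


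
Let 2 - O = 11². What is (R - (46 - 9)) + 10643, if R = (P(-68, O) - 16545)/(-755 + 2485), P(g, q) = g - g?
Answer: 3666367/346 ≈ 10596.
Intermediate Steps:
O = -119 (O = 2 - 1*11² = 2 - 1*121 = 2 - 121 = -119)
P(g, q) = 0
R = -3309/346 (R = (0 - 16545)/(-755 + 2485) = -16545/1730 = -16545*1/1730 = -3309/346 ≈ -9.5636)
(R - (46 - 9)) + 10643 = (-3309/346 - (46 - 9)) + 10643 = (-3309/346 - 1*37) + 10643 = (-3309/346 - 37) + 10643 = -16111/346 + 10643 = 3666367/346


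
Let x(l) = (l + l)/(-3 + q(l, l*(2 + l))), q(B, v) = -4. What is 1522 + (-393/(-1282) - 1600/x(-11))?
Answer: 14288367/14102 ≈ 1013.2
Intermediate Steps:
x(l) = -2*l/7 (x(l) = (l + l)/(-3 - 4) = (2*l)/(-7) = (2*l)*(-1/7) = -2*l/7)
1522 + (-393/(-1282) - 1600/x(-11)) = 1522 + (-393/(-1282) - 1600/((-2/7*(-11)))) = 1522 + (-393*(-1/1282) - 1600/22/7) = 1522 + (393/1282 - 1600*7/22) = 1522 + (393/1282 - 5600/11) = 1522 - 7174877/14102 = 14288367/14102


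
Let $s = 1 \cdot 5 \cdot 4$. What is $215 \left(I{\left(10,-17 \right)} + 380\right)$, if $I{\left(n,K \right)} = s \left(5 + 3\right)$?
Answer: $116100$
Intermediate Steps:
$s = 20$ ($s = 5 \cdot 4 = 20$)
$I{\left(n,K \right)} = 160$ ($I{\left(n,K \right)} = 20 \left(5 + 3\right) = 20 \cdot 8 = 160$)
$215 \left(I{\left(10,-17 \right)} + 380\right) = 215 \left(160 + 380\right) = 215 \cdot 540 = 116100$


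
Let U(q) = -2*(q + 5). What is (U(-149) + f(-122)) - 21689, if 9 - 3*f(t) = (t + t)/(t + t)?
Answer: -64195/3 ≈ -21398.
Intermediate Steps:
U(q) = -10 - 2*q (U(q) = -2*(5 + q) = -10 - 2*q)
f(t) = 8/3 (f(t) = 3 - (t + t)/(3*(t + t)) = 3 - 2*t/(3*(2*t)) = 3 - 2*t*1/(2*t)/3 = 3 - ⅓*1 = 3 - ⅓ = 8/3)
(U(-149) + f(-122)) - 21689 = ((-10 - 2*(-149)) + 8/3) - 21689 = ((-10 + 298) + 8/3) - 21689 = (288 + 8/3) - 21689 = 872/3 - 21689 = -64195/3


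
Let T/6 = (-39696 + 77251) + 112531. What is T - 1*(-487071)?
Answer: 1387587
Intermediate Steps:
T = 900516 (T = 6*((-39696 + 77251) + 112531) = 6*(37555 + 112531) = 6*150086 = 900516)
T - 1*(-487071) = 900516 - 1*(-487071) = 900516 + 487071 = 1387587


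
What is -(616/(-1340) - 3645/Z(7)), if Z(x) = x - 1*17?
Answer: -243907/670 ≈ -364.04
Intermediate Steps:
Z(x) = -17 + x (Z(x) = x - 17 = -17 + x)
-(616/(-1340) - 3645/Z(7)) = -(616/(-1340) - 3645/(-17 + 7)) = -(616*(-1/1340) - 3645/(-10)) = -(-154/335 - 3645*(-1/10)) = -(-154/335 + 729/2) = -1*243907/670 = -243907/670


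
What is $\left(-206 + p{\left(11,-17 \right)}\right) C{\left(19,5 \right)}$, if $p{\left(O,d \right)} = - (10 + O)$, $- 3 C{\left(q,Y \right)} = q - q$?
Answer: $0$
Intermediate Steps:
$C{\left(q,Y \right)} = 0$ ($C{\left(q,Y \right)} = - \frac{q - q}{3} = \left(- \frac{1}{3}\right) 0 = 0$)
$p{\left(O,d \right)} = -10 - O$
$\left(-206 + p{\left(11,-17 \right)}\right) C{\left(19,5 \right)} = \left(-206 - 21\right) 0 = \left(-227\right) 0 = 0$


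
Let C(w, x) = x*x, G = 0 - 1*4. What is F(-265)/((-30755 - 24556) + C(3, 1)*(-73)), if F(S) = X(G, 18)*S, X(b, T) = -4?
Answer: -265/13846 ≈ -0.019139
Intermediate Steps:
G = -4 (G = 0 - 4 = -4)
C(w, x) = x²
F(S) = -4*S
F(-265)/((-30755 - 24556) + C(3, 1)*(-73)) = (-4*(-265))/((-30755 - 24556) + 1²*(-73)) = 1060/(-55311 + 1*(-73)) = 1060/(-55311 - 73) = 1060/(-55384) = 1060*(-1/55384) = -265/13846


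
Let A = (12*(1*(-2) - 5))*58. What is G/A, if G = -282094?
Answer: 141047/2436 ≈ 57.901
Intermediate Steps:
A = -4872 (A = (12*(-2 - 5))*58 = (12*(-7))*58 = -84*58 = -4872)
G/A = -282094/(-4872) = -282094*(-1/4872) = 141047/2436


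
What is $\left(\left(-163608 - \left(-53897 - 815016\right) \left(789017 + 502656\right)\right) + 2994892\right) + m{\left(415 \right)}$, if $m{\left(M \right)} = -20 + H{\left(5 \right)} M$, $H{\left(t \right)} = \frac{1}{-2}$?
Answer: $\frac{2244708585011}{2} \approx 1.1224 \cdot 10^{12}$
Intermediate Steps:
$H{\left(t \right)} = - \frac{1}{2}$
$m{\left(M \right)} = -20 - \frac{M}{2}$
$\left(\left(-163608 - \left(-53897 - 815016\right) \left(789017 + 502656\right)\right) + 2994892\right) + m{\left(415 \right)} = \left(\left(-163608 - \left(-53897 - 815016\right) \left(789017 + 502656\right)\right) + 2994892\right) - \frac{455}{2} = \left(\left(-163608 - \left(-868913\right) 1291673\right) + 2994892\right) - \frac{455}{2} = \left(\left(-163608 - -1122351461449\right) + 2994892\right) - \frac{455}{2} = \left(\left(-163608 + 1122351461449\right) + 2994892\right) - \frac{455}{2} = \left(1122351297841 + 2994892\right) - \frac{455}{2} = 1122354292733 - \frac{455}{2} = \frac{2244708585011}{2}$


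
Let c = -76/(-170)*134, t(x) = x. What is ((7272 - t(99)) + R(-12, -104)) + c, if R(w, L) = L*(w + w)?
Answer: 826957/85 ≈ 9728.9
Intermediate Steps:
R(w, L) = 2*L*w (R(w, L) = L*(2*w) = 2*L*w)
c = 5092/85 (c = -76*(-1/170)*134 = (38/85)*134 = 5092/85 ≈ 59.906)
((7272 - t(99)) + R(-12, -104)) + c = ((7272 - 1*99) + 2*(-104)*(-12)) + 5092/85 = ((7272 - 99) + 2496) + 5092/85 = (7173 + 2496) + 5092/85 = 9669 + 5092/85 = 826957/85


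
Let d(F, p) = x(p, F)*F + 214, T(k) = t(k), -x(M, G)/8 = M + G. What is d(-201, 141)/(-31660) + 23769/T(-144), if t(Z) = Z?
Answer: -20518451/126640 ≈ -162.02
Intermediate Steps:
x(M, G) = -8*G - 8*M (x(M, G) = -8*(M + G) = -8*(G + M) = -8*G - 8*M)
T(k) = k
d(F, p) = 214 + F*(-8*F - 8*p) (d(F, p) = (-8*F - 8*p)*F + 214 = F*(-8*F - 8*p) + 214 = 214 + F*(-8*F - 8*p))
d(-201, 141)/(-31660) + 23769/T(-144) = (214 - 8*(-201)*(-201 + 141))/(-31660) + 23769/(-144) = (214 - 8*(-201)*(-60))*(-1/31660) + 23769*(-1/144) = (214 - 96480)*(-1/31660) - 2641/16 = -96266*(-1/31660) - 2641/16 = 48133/15830 - 2641/16 = -20518451/126640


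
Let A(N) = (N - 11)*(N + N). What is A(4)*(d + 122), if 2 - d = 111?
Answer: -728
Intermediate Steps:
d = -109 (d = 2 - 1*111 = 2 - 111 = -109)
A(N) = 2*N*(-11 + N) (A(N) = (-11 + N)*(2*N) = 2*N*(-11 + N))
A(4)*(d + 122) = (2*4*(-11 + 4))*(-109 + 122) = (2*4*(-7))*13 = -56*13 = -728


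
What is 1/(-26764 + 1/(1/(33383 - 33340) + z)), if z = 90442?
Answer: -3889007/104085383305 ≈ -3.7364e-5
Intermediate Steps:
1/(-26764 + 1/(1/(33383 - 33340) + z)) = 1/(-26764 + 1/(1/(33383 - 33340) + 90442)) = 1/(-26764 + 1/(1/43 + 90442)) = 1/(-26764 + 1/(3889007/43)) = 1/(-26764 + 43/3889007) = 1/(-104085383305/3889007) = -3889007/104085383305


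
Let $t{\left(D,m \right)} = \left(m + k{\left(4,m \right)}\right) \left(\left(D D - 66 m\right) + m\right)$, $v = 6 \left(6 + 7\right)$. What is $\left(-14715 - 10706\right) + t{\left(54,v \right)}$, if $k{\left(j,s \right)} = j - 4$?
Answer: $-193433$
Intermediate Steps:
$k{\left(j,s \right)} = -4 + j$ ($k{\left(j,s \right)} = j - 4 = -4 + j$)
$v = 78$ ($v = 6 \cdot 13 = 78$)
$t{\left(D,m \right)} = m \left(D^{2} - 65 m\right)$ ($t{\left(D,m \right)} = \left(m + \left(-4 + 4\right)\right) \left(\left(D D - 66 m\right) + m\right) = \left(m + 0\right) \left(\left(D^{2} - 66 m\right) + m\right) = m \left(D^{2} - 65 m\right)$)
$\left(-14715 - 10706\right) + t{\left(54,v \right)} = \left(-14715 - 10706\right) + 78 \left(54^{2} - 5070\right) = -25421 + 78 \left(2916 - 5070\right) = -25421 + 78 \left(-2154\right) = -25421 - 168012 = -193433$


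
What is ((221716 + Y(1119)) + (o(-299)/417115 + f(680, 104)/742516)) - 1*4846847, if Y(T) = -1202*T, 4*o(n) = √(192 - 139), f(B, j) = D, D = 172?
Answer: -1108236501258/185629 + √53/1668460 ≈ -5.9702e+6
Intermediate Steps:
f(B, j) = 172
o(n) = √53/4 (o(n) = √(192 - 139)/4 = √53/4)
((221716 + Y(1119)) + (o(-299)/417115 + f(680, 104)/742516)) - 1*4846847 = ((221716 - 1202*1119) + ((√53/4)/417115 + 172/742516)) - 1*4846847 = ((221716 - 1345038) + ((√53/4)*(1/417115) + 172*(1/742516))) - 4846847 = (-1123322 + (√53/1668460 + 43/185629)) - 4846847 = (-1123322 + (43/185629 + √53/1668460)) - 4846847 = (-208521139495/185629 + √53/1668460) - 4846847 = -1108236501258/185629 + √53/1668460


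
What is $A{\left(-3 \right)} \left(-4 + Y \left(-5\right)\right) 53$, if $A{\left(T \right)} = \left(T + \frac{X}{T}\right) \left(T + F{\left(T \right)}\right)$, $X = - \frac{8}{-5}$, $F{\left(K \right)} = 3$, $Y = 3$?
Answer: $0$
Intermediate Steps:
$X = \frac{8}{5}$ ($X = \left(-8\right) \left(- \frac{1}{5}\right) = \frac{8}{5} \approx 1.6$)
$A{\left(T \right)} = \left(3 + T\right) \left(T + \frac{8}{5 T}\right)$ ($A{\left(T \right)} = \left(T + \frac{8}{5 T}\right) \left(T + 3\right) = \left(T + \frac{8}{5 T}\right) \left(3 + T\right) = \left(3 + T\right) \left(T + \frac{8}{5 T}\right)$)
$A{\left(-3 \right)} \left(-4 + Y \left(-5\right)\right) 53 = \left(\frac{8}{5} + \left(-3\right)^{2} + 3 \left(-3\right) + \frac{24}{5 \left(-3\right)}\right) \left(-4 + 3 \left(-5\right)\right) 53 = \left(\frac{8}{5} + 9 - 9 + \frac{24}{5} \left(- \frac{1}{3}\right)\right) \left(-4 - 15\right) 53 = \left(\frac{8}{5} + 9 - 9 - \frac{8}{5}\right) \left(-19\right) 53 = 0 \left(-19\right) 53 = 0 \cdot 53 = 0$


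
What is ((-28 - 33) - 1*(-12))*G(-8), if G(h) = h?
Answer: 392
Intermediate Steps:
((-28 - 33) - 1*(-12))*G(-8) = ((-28 - 33) - 1*(-12))*(-8) = (-61 + 12)*(-8) = -49*(-8) = 392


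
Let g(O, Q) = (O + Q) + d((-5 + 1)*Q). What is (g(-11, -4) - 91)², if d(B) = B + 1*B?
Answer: 5476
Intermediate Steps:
d(B) = 2*B (d(B) = B + B = 2*B)
g(O, Q) = O - 7*Q (g(O, Q) = (O + Q) + 2*((-5 + 1)*Q) = (O + Q) + 2*(-4*Q) = (O + Q) - 8*Q = O - 7*Q)
(g(-11, -4) - 91)² = ((-11 - 7*(-4)) - 91)² = ((-11 + 28) - 91)² = (17 - 91)² = (-74)² = 5476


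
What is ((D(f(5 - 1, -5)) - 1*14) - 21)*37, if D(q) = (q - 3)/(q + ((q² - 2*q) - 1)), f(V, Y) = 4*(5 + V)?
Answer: -1629184/1259 ≈ -1294.0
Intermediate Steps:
f(V, Y) = 20 + 4*V
D(q) = (-3 + q)/(-1 + q² - q) (D(q) = (-3 + q)/(q + (-1 + q² - 2*q)) = (-3 + q)/(-1 + q² - q))
((D(f(5 - 1, -5)) - 1*14) - 21)*37 = (((3 - (20 + 4*(5 - 1)))/(1 + (20 + 4*(5 - 1)) - (20 + 4*(5 - 1))²) - 1*14) - 21)*37 = (((3 - (20 + 4*4))/(1 + (20 + 4*4) - (20 + 4*4)²) - 14) - 21)*37 = (((3 - (20 + 16))/(1 + (20 + 16) - (20 + 16)²) - 14) - 21)*37 = (((3 - 1*36)/(1 + 36 - 1*36²) - 14) - 21)*37 = (((3 - 36)/(1 + 36 - 1*1296) - 14) - 21)*37 = ((-33/(1 + 36 - 1296) - 14) - 21)*37 = ((-33/(-1259) - 14) - 21)*37 = ((-1/1259*(-33) - 14) - 21)*37 = ((33/1259 - 14) - 21)*37 = (-17593/1259 - 21)*37 = -44032/1259*37 = -1629184/1259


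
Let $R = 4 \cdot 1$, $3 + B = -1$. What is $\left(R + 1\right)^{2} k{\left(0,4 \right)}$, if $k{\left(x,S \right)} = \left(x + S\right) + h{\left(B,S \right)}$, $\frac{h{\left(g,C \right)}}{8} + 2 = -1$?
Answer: $-500$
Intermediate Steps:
$B = -4$ ($B = -3 - 1 = -4$)
$h{\left(g,C \right)} = -24$ ($h{\left(g,C \right)} = -16 + 8 \left(-1\right) = -16 - 8 = -24$)
$R = 4$
$k{\left(x,S \right)} = -24 + S + x$ ($k{\left(x,S \right)} = \left(x + S\right) - 24 = \left(S + x\right) - 24 = -24 + S + x$)
$\left(R + 1\right)^{2} k{\left(0,4 \right)} = \left(4 + 1\right)^{2} \left(-24 + 4 + 0\right) = 5^{2} \left(-20\right) = 25 \left(-20\right) = -500$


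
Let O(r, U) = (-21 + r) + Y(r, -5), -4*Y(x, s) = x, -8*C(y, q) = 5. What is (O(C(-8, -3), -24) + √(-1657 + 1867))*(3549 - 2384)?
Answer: -800355/32 + 1165*√210 ≈ -8128.6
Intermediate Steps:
C(y, q) = -5/8 (C(y, q) = -⅛*5 = -5/8)
Y(x, s) = -x/4
O(r, U) = -21 + 3*r/4 (O(r, U) = (-21 + r) - r/4 = -21 + 3*r/4)
(O(C(-8, -3), -24) + √(-1657 + 1867))*(3549 - 2384) = ((-21 + (¾)*(-5/8)) + √(-1657 + 1867))*(3549 - 2384) = ((-21 - 15/32) + √210)*1165 = (-687/32 + √210)*1165 = -800355/32 + 1165*√210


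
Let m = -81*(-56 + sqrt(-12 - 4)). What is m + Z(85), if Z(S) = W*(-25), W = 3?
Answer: 4461 - 324*I ≈ 4461.0 - 324.0*I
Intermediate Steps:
m = 4536 - 324*I (m = -81*(-56 + sqrt(-16)) = -81*(-56 + 4*I) = 4536 - 324*I ≈ 4536.0 - 324.0*I)
Z(S) = -75 (Z(S) = 3*(-25) = -75)
m + Z(85) = (4536 - 324*I) - 75 = 4461 - 324*I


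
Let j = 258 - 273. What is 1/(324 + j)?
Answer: 1/309 ≈ 0.0032362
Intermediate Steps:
j = -15
1/(324 + j) = 1/(324 - 15) = 1/309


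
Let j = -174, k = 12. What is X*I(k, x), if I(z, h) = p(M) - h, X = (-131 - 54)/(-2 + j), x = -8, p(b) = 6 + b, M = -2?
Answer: 555/44 ≈ 12.614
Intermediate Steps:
X = 185/176 (X = (-131 - 54)/(-2 - 174) = -185/(-176) = -185*(-1/176) = 185/176 ≈ 1.0511)
I(z, h) = 4 - h (I(z, h) = (6 - 2) - h = 4 - h)
X*I(k, x) = 185*(4 - 1*(-8))/176 = 185*(4 + 8)/176 = (185/176)*12 = 555/44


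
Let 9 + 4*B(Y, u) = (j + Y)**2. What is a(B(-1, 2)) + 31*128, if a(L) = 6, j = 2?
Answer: 3974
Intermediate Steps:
B(Y, u) = -9/4 + (2 + Y)**2/4
a(B(-1, 2)) + 31*128 = 6 + 31*128 = 6 + 3968 = 3974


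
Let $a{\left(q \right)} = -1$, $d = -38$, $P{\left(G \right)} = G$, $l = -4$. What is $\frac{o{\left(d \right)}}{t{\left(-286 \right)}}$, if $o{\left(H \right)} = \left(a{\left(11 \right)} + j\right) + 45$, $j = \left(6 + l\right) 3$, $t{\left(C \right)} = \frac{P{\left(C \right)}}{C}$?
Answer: $50$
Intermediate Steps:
$t{\left(C \right)} = 1$ ($t{\left(C \right)} = \frac{C}{C} = 1$)
$j = 6$ ($j = \left(6 - 4\right) 3 = 2 \cdot 3 = 6$)
$o{\left(H \right)} = 50$ ($o{\left(H \right)} = \left(-1 + 6\right) + 45 = 5 + 45 = 50$)
$\frac{o{\left(d \right)}}{t{\left(-286 \right)}} = \frac{50}{1} = 50 \cdot 1 = 50$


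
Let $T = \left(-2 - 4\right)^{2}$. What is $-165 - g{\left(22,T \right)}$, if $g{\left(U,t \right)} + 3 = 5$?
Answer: $-167$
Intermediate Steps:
$T = 36$ ($T = \left(-6\right)^{2} = 36$)
$g{\left(U,t \right)} = 2$ ($g{\left(U,t \right)} = -3 + 5 = 2$)
$-165 - g{\left(22,T \right)} = -165 - 2 = -167$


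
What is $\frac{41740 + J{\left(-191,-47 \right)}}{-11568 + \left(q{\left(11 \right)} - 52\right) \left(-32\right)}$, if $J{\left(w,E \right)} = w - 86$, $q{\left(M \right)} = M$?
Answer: $- \frac{41463}{10256} \approx -4.0428$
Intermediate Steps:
$J{\left(w,E \right)} = -86 + w$
$\frac{41740 + J{\left(-191,-47 \right)}}{-11568 + \left(q{\left(11 \right)} - 52\right) \left(-32\right)} = \frac{41740 - 277}{-11568 + \left(11 - 52\right) \left(-32\right)} = \frac{41740 - 277}{-11568 - -1312} = \frac{41463}{-11568 + 1312} = \frac{41463}{-10256} = 41463 \left(- \frac{1}{10256}\right) = - \frac{41463}{10256}$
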